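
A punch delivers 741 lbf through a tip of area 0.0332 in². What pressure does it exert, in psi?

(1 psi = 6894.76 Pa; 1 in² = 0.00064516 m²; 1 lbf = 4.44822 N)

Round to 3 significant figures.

741 lbf × 4.44822 = 3296.13 N
0.0332 in² × 0.00064516 = 2.14193×10⁻⁵ m²
P = F / A = 3296.13 N / 2.14193×10⁻⁵ m² = 1.53886×10⁸ Pa
1.53886×10⁸ Pa ÷ (6894.76 Pa/psi) = 22319.3 psi

2.23×10⁴ psi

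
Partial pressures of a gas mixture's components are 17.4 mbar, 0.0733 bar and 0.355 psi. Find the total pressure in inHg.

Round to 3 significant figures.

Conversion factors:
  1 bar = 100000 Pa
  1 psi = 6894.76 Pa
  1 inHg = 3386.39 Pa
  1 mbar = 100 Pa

17.4 mbar × 100 = 1740 Pa
0.0733 bar × 100000 = 7330 Pa
0.355 psi × 6894.76 = 2447.64 Pa
Sum: 1740 + 7330 + 2447.64 = 11517.6 Pa
In inHg: 11517.6 / 3386.39 = 3.40114 inHg

3.40 inHg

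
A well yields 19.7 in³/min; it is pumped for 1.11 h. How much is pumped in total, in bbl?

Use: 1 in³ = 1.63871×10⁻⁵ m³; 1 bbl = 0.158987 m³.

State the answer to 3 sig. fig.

0.135 bbl

19.7 in³/min → 5.38043×10⁻⁶ m³/s
1.11 h → 3996 s
V = Q × t = 5.38043×10⁻⁶ × 3996 = 0.0215002 m³
In bbl: 0.0215002 / 0.158987 = 0.135232 bbl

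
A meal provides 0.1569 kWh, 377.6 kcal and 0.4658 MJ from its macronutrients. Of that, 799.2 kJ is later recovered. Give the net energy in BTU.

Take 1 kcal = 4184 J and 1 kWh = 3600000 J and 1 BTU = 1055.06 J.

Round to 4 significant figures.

0.1569 kWh × 3600000 → 564840 J
377.6 kcal × 4184 → 1.57988×10⁶ J
0.4658 MJ × 1000000 → 465800 J
799.2 kJ × 1000 → 799200 J
Sum: 564840 + 1.57988×10⁶ + 465800 − 799200 = 1.81132×10⁶ J
In BTU: 1.81132×10⁶ / 1055.06 = 1716.79 BTU

1717 BTU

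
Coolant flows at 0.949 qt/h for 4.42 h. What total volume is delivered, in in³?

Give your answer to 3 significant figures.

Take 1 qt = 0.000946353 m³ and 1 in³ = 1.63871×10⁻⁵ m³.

0.949 qt/h → 2.49469×10⁻⁷ m³/s
4.42 h → 15912 s
V = Q × t = 2.49469×10⁻⁷ × 15912 = 0.00396955 m³
In in³: 0.00396955 / 1.63871×10⁻⁵ = 242.236 in³

242 in³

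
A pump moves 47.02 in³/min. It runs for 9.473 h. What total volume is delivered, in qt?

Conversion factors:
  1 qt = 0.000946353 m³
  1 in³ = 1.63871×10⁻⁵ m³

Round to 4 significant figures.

47.02 in³/min → 1.2842×10⁻⁵ m³/s
9.473 h → 34102.8 s
V = Q × t = 1.2842×10⁻⁵ × 34102.8 = 0.437948 m³
In qt: 0.437948 / 0.000946353 = 462.774 qt

462.8 qt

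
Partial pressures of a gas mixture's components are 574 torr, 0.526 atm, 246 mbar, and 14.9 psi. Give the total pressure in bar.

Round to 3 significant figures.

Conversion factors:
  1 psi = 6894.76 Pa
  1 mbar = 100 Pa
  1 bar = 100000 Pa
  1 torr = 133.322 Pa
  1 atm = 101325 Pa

2.57 bar

574 torr × 133.322 = 76526.8 Pa
0.526 atm × 101325 = 53297 Pa
246 mbar × 100 = 24600 Pa
14.9 psi × 6894.76 = 102732 Pa
Total: 76526.8 + 53297 + 24600 + 102732 = 257156 Pa
In bar: 257156 / 100000 = 2.57156 bar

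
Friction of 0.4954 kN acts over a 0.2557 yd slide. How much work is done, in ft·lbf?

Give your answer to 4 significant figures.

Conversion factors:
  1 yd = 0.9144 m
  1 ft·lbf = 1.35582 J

85.43 ft·lbf

0.4954 kN × 1000 = 495.4 N
0.2557 yd × 0.9144 = 0.233812 m
W = F × d = 495.4 N × 0.233812 m = 115.83 J
115.83 J ÷ (1.35582 J/ft·lbf) = 85.4317 ft·lbf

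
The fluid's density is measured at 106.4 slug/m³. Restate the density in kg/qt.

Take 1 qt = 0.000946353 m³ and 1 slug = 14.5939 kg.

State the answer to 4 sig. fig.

1.469 kg/qt

106.4 slug/m³ × 14.5939 kg/slug = 1552.79 kg/m³
1552.79 kg/m³ × 0.000946353 m³/qt = 1.46949 kg/qt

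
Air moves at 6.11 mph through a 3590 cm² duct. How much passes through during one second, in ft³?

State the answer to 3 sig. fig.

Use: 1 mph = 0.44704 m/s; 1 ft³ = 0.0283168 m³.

34.6 ft³

6.11 mph × 0.44704 → 2.73141 m/s
3590 cm² × 0.0001 → 0.359 m²
V = v × A × t = 2.73141 m/s × 0.359 m² × 1 s = 0.980576 m³
0.980576 m³ ÷ (0.0283168 m³/ft³) = 34.6288 ft³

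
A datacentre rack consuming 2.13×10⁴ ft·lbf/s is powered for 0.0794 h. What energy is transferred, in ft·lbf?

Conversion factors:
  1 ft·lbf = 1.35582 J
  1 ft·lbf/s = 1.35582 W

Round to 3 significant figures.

2.13×10⁴ ft·lbf/s × 1.35582 = 28879 W
0.0794 h × 3600 = 285.84 s
E = P × t = 28879 W × 285.84 s = 8.25477×10⁶ J
8.25477×10⁶ J ÷ (1.35582 J/ft·lbf) = 6.0884×10⁶ ft·lbf

6.09×10⁶ ft·lbf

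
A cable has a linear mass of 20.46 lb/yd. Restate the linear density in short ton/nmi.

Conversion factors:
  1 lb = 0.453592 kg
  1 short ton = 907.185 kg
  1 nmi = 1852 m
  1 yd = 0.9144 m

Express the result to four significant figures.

20.46 lb/yd × 0.453592 kg/lb ÷ 0.9144 m/yd = 10.1493 kg/m
10.1493 kg/m ÷ 907.185 kg/short ton × 1852 m/nmi = 20.7196 short ton/nmi

20.72 short ton/nmi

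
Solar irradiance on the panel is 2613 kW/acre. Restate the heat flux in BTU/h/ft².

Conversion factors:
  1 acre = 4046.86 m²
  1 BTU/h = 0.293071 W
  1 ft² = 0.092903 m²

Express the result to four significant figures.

204.7 BTU/h/ft²

2613 kW/acre × 1000 W/kW ÷ 4046.86 m²/acre = 645.686 W/m²
645.686 W/m² ÷ 0.293071 W/BTU/h × 0.092903 m²/ft² = 204.681 BTU/h/ft²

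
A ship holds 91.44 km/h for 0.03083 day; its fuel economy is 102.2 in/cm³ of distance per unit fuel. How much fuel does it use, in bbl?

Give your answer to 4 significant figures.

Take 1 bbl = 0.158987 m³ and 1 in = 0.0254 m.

0.1639 bbl

91.44 km/h → 25.4 m/s
0.03083 day → 2663.71 s
d = v × t = 25.4 × 2663.71 = 67658.2 m
102.2 in/cm³ → 2.59588×10⁶ m/m³
V = d / (distance per unit fuel) = 67658.2 / 2.59588×10⁶ = 0.0260637 m³
In bbl: 0.0260637 / 0.158987 = 0.163936 bbl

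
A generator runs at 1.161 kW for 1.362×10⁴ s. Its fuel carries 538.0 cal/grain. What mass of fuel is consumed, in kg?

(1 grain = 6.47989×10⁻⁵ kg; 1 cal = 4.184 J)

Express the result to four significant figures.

0.4552 kg

1.161 kW → 1161 W
E = P × t = 1161 × 13620 = 1.58128×10⁷ J
538.0 cal/grain → 3.47381×10⁷ J/kg
m = E / e_s = 1.58128×10⁷ / 3.47381×10⁷ = 0.4552 kg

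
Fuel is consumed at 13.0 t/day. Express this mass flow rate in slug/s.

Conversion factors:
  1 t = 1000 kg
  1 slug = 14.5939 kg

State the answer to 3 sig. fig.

13.0 t/day × 1000 kg/t ÷ 86400 s/day = 0.150463 kg/s
0.150463 kg/s ÷ 14.5939 kg/slug = 0.01031 slug/s

0.0103 slug/s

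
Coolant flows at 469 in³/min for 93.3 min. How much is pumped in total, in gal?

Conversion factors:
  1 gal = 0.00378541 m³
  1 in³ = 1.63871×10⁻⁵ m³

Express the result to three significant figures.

469 in³/min → 1.28092×10⁻⁴ m³/s
93.3 min → 5598 s
V = Q × t = 1.28092×10⁻⁴ × 5598 = 0.717059 m³
In gal: 0.717059 / 0.00378541 = 189.427 gal

189 gal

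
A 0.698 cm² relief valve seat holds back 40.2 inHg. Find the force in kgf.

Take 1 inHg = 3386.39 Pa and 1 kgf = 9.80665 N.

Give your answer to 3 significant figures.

40.2 inHg × 3386.39 → 136133 Pa
0.698 cm² × 0.0001 → 6.98×10⁻⁵ m²
F = P × A = 136133 Pa × 6.98×10⁻⁵ m² = 9.50208 N
9.50208 N ÷ (9.80665 N/kgf) = 0.968943 kgf

0.969 kgf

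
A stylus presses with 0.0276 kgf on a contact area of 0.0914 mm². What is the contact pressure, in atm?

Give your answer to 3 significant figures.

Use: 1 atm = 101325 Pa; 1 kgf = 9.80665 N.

0.0276 kgf × 9.80665 → 0.270664 N
0.0914 mm² × 10⁻⁶ → 9.14×10⁻⁸ m²
P = F / A = 0.270664 N / 9.14×10⁻⁸ m² = 2.96131×10⁶ Pa
2.96131×10⁶ Pa ÷ (101325 Pa/atm) = 29.2259 atm

29.2 atm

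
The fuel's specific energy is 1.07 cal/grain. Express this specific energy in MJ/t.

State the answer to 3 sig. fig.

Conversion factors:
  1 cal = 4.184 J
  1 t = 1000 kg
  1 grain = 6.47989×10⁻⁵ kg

69.1 MJ/t

1.07 cal/grain × 4.184 J/cal ÷ 6.47989×10⁻⁵ kg/grain = 69088.8 J/kg
69088.8 J/kg ÷ 1000000 J/MJ × 1000 kg/t = 69.0888 MJ/t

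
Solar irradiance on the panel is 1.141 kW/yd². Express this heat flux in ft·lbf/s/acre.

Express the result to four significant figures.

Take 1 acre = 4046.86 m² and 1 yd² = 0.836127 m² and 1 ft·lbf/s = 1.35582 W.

4.073×10⁶ ft·lbf/s/acre

1.141 kW/yd² × 1000 W/kW ÷ 0.836127 m²/yd² = 1364.63 W/m²
1364.63 W/m² ÷ 1.35582 W/ft·lbf/s × 4046.86 m²/acre = 4.07316×10⁶ ft·lbf/s/acre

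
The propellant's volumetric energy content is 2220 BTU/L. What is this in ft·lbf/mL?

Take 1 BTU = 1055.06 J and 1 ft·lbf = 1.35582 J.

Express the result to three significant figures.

1730 ft·lbf/mL

2220 BTU/L × 1055.06 J/BTU ÷ 0.001 m³/L = 2.34223×10⁹ J/m³
2.34223×10⁹ J/m³ ÷ 1.35582 J/ft·lbf × 10⁻⁶ m³/mL = 1727.54 ft·lbf/mL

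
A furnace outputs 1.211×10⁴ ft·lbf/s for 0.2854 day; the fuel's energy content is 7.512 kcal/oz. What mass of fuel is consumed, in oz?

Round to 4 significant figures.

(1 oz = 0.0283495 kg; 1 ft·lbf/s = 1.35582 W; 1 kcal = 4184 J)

1.288×10⁴ oz

1.211×10⁴ ft·lbf/s → 16419 W
0.2854 day → 24658.6 s
E = P × t = 16419 × 24658.6 = 4.0487×10⁸ J
7.512 kcal/oz → 1.10867×10⁶ J/kg
m = E / e_s = 4.0487×10⁸ / 1.10867×10⁶ = 365.185 kg
In oz: 365.185 / 0.0283495 = 12881.5 oz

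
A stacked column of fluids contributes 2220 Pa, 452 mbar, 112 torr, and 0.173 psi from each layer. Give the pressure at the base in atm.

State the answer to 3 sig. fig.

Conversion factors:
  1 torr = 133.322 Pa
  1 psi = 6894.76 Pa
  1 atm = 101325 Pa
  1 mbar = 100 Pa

2220 Pa (already Pa)
452 mbar × 100 → 45200 Pa
112 torr × 133.322 → 14932.1 Pa
0.173 psi × 6894.76 → 1192.79 Pa
Combined: 2220 + 45200 + 14932.1 + 1192.79 = 63544.9 Pa
In atm: 63544.9 / 101325 = 0.627139 atm

0.627 atm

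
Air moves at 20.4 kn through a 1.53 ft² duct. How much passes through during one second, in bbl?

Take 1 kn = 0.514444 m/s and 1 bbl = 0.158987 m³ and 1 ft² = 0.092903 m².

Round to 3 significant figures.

20.4 kn × 0.514444 → 10.4947 m/s
1.53 ft² × 0.092903 → 0.142142 m²
V = v × A × t = 10.4947 m/s × 0.142142 m² × 1 s = 1.49174 m³
1.49174 m³ ÷ (0.158987 m³/bbl) = 9.38278 bbl

9.38 bbl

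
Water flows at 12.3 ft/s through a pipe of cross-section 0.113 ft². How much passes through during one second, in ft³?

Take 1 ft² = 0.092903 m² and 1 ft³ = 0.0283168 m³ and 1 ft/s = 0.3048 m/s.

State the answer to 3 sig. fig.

1.39 ft³

12.3 ft/s × 0.3048 = 3.74904 m/s
0.113 ft² × 0.092903 = 0.010498 m²
V = v × A × t = 3.74904 m/s × 0.010498 m² × 1 s = 0.0393574 m³
0.0393574 m³ ÷ (0.0283168 m³/ft³) = 1.3899 ft³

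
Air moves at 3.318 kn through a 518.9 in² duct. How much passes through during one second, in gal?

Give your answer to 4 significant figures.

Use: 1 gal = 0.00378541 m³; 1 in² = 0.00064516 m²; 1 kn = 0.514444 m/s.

151.0 gal

3.318 kn × 0.514444 = 1.70693 m/s
518.9 in² × 0.00064516 = 0.334774 m²
V = v × A × t = 1.70693 m/s × 0.334774 m² × 1 s = 0.571436 m³
0.571436 m³ ÷ (0.00378541 m³/gal) = 150.957 gal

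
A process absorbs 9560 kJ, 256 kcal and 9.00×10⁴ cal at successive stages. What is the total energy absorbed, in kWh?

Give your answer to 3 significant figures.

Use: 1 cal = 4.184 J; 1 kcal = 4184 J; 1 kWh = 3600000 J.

3.06 kWh

9560 kJ × 1000 → 9.56×10⁶ J
256 kcal × 4184 → 1.0711×10⁶ J
9.00×10⁴ cal × 4.184 → 376560 J
Total: 9.56×10⁶ + 1.0711×10⁶ + 376560 = 1.10077×10⁷ J
In kWh: 1.10077×10⁷ / 3600000 = 3.05769 kWh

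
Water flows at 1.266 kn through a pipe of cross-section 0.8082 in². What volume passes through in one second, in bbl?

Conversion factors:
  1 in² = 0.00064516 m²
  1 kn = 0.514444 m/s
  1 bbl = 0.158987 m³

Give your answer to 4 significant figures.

1.266 kn × 0.514444 → 0.651286 m/s
0.8082 in² × 0.00064516 → 5.21418×10⁻⁴ m²
V = v × A × t = 0.651286 m/s × 5.21418×10⁻⁴ m² × 1 s = 3.39592×10⁻⁴ m³
3.39592×10⁻⁴ m³ ÷ (0.158987 m³/bbl) = 0.00213597 bbl

0.002136 bbl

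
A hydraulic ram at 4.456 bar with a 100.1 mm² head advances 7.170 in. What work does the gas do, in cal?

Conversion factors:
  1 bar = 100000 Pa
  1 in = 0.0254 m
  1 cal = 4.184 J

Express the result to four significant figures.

1.942 cal

4.456 bar → 445600 Pa
100.1 mm² → 1.001×10⁻⁴ m²
F = P × A = 445600 × 1.001×10⁻⁴ = 44.6046 N
7.170 in → 0.182118 m
W = F × d = 44.6046 × 0.182118 = 8.1233 J
In cal: 8.1233 / 4.184 = 1.94152 cal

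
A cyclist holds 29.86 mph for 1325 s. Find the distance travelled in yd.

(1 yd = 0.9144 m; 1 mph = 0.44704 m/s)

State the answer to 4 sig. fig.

1.934×10⁴ yd

29.86 mph × 0.44704 = 13.3486 m/s
d = v × t = 13.3486 m/s × 1325 s = 17686.9 m
17686.9 m ÷ (0.9144 m/yd) = 19342.6 yd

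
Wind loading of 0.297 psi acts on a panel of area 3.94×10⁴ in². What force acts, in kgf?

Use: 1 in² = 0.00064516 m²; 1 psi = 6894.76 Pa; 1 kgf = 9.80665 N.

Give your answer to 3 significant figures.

0.297 psi × 6894.76 = 2047.74 Pa
3.94×10⁴ in² × 0.00064516 = 25.4193 m²
F = P × A = 2047.74 Pa × 25.4193 m² = 52052.1 N
52052.1 N ÷ (9.80665 N/kgf) = 5307.84 kgf

5310 kgf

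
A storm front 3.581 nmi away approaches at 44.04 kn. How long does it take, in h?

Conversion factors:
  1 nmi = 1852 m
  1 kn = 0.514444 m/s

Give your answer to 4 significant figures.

0.08131 h

3.581 nmi × 1852 = 6632.01 m
44.04 kn × 0.514444 = 22.6561 m/s
t = d / v = 6632.01 m / 22.6561 m/s = 292.725 s
292.725 s ÷ (3600 s/h) = 0.0813125 h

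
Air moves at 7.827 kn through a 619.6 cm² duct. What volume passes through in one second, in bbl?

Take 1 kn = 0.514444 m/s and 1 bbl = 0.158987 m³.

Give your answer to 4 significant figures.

7.827 kn × 0.514444 → 4.02655 m/s
619.6 cm² × 0.0001 → 0.06196 m²
V = v × A × t = 4.02655 m/s × 0.06196 m² × 1 s = 0.249485 m³
0.249485 m³ ÷ (0.158987 m³/bbl) = 1.56922 bbl

1.569 bbl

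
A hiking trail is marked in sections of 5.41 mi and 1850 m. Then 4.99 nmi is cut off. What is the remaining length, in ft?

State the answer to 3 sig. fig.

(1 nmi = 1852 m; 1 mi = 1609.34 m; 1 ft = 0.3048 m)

5.41 mi × 1609.34 = 8706.53 m
1850 m (already m)
4.99 nmi × 1852 = 9241.48 m
Result: 8706.53 + 1850 − 9241.48 = 1315.05 m
In ft: 1315.05 / 0.3048 = 4314.47 ft

4310 ft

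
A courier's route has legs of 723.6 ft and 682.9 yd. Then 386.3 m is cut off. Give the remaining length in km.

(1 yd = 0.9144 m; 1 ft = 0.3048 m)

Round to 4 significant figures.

0.4587 km

723.6 ft × 0.3048 = 220.553 m
682.9 yd × 0.9144 = 624.444 m
386.3 m (already m)
Sum: 220.553 + 624.444 − 386.3 = 458.697 m
In km: 458.697 / 1000 = 0.458697 km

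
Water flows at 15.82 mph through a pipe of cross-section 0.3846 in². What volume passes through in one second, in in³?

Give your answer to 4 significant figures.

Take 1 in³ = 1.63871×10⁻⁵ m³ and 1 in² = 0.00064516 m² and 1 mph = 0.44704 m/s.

15.82 mph × 0.44704 → 7.07217 m/s
0.3846 in² × 0.00064516 → 2.48129×10⁻⁴ m²
V = v × A × t = 7.07217 m/s × 2.48129×10⁻⁴ m² × 1 s = 0.00175481 m³
0.00175481 m³ ÷ (1.63871×10⁻⁵ m³/in³) = 107.085 in³

107.1 in³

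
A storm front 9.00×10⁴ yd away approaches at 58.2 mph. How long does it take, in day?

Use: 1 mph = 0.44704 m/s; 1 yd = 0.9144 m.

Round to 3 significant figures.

9.00×10⁴ yd × 0.9144 = 82296 m
58.2 mph × 0.44704 = 26.0177 m/s
t = d / v = 82296 m / 26.0177 m/s = 3163.08 s
3163.08 s ÷ (86400 s/day) = 0.0366097 day

0.0366 day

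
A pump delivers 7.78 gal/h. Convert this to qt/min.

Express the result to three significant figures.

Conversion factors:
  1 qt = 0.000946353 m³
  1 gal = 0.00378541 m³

0.519 qt/min

7.78 gal/h × 0.00378541 m³/gal ÷ 3600 s/h = 8.18069×10⁻⁶ m³/s
8.18069×10⁻⁶ m³/s ÷ 0.000946353 m³/qt × 60 s/min = 0.518666 qt/min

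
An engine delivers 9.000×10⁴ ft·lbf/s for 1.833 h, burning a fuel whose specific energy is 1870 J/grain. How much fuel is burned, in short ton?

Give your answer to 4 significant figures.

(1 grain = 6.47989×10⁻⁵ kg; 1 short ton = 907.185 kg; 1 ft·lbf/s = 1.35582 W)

0.03076 short ton

9.000×10⁴ ft·lbf/s → 122024 W
1.833 h → 6598.8 s
E = P × t = 122024 × 6598.8 = 8.05212×10⁸ J
1870 J/grain → 2.88585×10⁷ J/kg
m = E / e_s = 8.05212×10⁸ / 2.88585×10⁷ = 27.9021 kg
In short ton: 27.9021 / 907.185 = 0.0307568 short ton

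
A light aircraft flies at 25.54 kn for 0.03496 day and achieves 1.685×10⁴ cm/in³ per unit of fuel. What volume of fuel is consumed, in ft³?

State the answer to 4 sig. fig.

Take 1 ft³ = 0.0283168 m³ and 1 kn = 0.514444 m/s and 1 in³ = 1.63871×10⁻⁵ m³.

0.1363 ft³

25.54 kn → 13.1389 m/s
0.03496 day → 3020.54 s
d = v × t = 13.1389 × 3020.54 = 39686.6 m
1.685×10⁴ cm/in³ → 1.02825×10⁷ m/m³
V = d / (distance per unit fuel) = 39686.6 / 1.02825×10⁷ = 0.00385963 m³
In ft³: 0.00385963 / 0.0283168 = 0.136302 ft³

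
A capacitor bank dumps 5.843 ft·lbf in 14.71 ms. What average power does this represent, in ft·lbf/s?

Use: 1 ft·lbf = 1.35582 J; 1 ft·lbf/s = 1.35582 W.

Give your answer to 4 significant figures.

5.843 ft·lbf × 1.35582 → 7.92206 J
14.71 ms × 0.001 → 0.01471 s
P = E / t = 7.92206 J / 0.01471 s = 538.549 W
538.549 W ÷ (1.35582 W/ft·lbf/s) = 397.213 ft·lbf/s

397.2 ft·lbf/s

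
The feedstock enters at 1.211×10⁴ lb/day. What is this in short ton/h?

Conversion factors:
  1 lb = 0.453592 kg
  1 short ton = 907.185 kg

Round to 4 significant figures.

0.2523 short ton/h

1.211×10⁴ lb/day × 0.453592 kg/lb ÷ 86400 s/day = 0.0635764 kg/s
0.0635764 kg/s ÷ 907.185 kg/short ton × 3600 s/h = 0.252291 short ton/h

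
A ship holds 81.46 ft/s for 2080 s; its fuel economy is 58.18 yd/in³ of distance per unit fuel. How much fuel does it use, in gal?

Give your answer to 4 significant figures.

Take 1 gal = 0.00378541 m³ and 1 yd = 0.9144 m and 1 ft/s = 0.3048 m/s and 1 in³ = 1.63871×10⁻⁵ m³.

4.202 gal

81.46 ft/s → 24.829 m/s
d = v × t = 24.829 × 2080 = 51644.3 m
58.18 yd/in³ → 3.24644×10⁶ m/m³
V = d / (distance per unit fuel) = 51644.3 / 3.24644×10⁶ = 0.015908 m³
In gal: 0.015908 / 0.00378541 = 4.20245 gal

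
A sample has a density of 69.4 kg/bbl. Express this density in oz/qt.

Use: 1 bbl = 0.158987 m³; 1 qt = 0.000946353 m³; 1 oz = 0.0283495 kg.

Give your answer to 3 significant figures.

14.6 oz/qt

69.4 kg/bbl ÷ 0.158987 m³/bbl = 436.514 kg/m³
436.514 kg/m³ ÷ 0.0283495 kg/oz × 0.000946353 m³/qt = 14.5716 oz/qt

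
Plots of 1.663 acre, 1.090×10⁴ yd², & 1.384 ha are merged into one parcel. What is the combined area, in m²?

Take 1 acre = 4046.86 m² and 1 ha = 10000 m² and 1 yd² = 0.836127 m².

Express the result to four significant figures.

1.663 acre × 4046.86 → 6729.93 m²
1.090×10⁴ yd² × 0.836127 → 9113.78 m²
1.384 ha × 10000 → 13840 m²
Sum: 6729.93 + 9113.78 + 13840 = 29683.7 m²

2.968×10⁴ m²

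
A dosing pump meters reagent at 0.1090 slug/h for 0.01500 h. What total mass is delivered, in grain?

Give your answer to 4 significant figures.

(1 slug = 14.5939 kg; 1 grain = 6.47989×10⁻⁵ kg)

368.2 grain

0.1090 slug/h → 4.41871×10⁻⁴ kg/s
0.01500 h → 54 s
m = ṁ × t = 4.41871×10⁻⁴ × 54 = 0.023861 kg
In grain: 0.023861 / 6.47989×10⁻⁵ = 368.232 grain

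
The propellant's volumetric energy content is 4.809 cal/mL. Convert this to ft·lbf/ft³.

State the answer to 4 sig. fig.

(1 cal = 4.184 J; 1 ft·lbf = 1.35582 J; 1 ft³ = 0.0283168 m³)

4.202×10⁵ ft·lbf/ft³

4.809 cal/mL × 4.184 J/cal ÷ 10⁻⁶ m³/mL = 2.01209×10⁷ J/m³
2.01209×10⁷ J/m³ ÷ 1.35582 J/ft·lbf × 0.0283168 m³/ft³ = 420232 ft·lbf/ft³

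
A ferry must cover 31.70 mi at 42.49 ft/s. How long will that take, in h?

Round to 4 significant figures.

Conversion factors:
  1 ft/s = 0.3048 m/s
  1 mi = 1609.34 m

31.70 mi × 1609.34 = 51016.1 m
42.49 ft/s × 0.3048 = 12.951 m/s
t = d / v = 51016.1 m / 12.951 m/s = 3939.16 s
3939.16 s ÷ (3600 s/h) = 1.09421 h

1.094 h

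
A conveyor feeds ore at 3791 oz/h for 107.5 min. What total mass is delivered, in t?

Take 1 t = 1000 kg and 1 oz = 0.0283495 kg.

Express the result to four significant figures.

0.1926 t

3791 oz/h → 0.0298536 kg/s
107.5 min → 6450 s
m = ṁ × t = 0.0298536 × 6450 = 192.556 kg
In t: 192.556 / 1000 = 0.192556 t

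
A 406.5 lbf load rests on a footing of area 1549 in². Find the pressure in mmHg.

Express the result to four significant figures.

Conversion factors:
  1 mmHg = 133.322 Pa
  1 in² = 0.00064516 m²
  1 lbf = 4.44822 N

13.57 mmHg

406.5 lbf × 4.44822 → 1808.2 N
1549 in² × 0.00064516 → 0.999353 m²
P = F / A = 1808.2 N / 0.999353 m² = 1809.37 Pa
1809.37 Pa ÷ (133.322 Pa/mmHg) = 13.5714 mmHg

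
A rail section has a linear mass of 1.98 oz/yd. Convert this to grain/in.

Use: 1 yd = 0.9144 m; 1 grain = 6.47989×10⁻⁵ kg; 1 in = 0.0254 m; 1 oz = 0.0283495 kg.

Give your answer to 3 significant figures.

24.1 grain/in

1.98 oz/yd × 0.0283495 kg/oz ÷ 0.9144 m/yd = 0.0613867 kg/m
0.0613867 kg/m ÷ 6.47989×10⁻⁵ kg/grain × 0.0254 m/in = 24.0625 grain/in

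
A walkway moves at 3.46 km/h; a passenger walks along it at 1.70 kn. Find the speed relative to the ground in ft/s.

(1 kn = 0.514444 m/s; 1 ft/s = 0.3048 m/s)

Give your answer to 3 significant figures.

3.46 km/h × (1/3.6) = 0.961111 m/s
1.70 kn × 0.514444 = 0.874555 m/s
Combined: 0.961111 + 0.874555 = 1.83567 m/s
In ft/s: 1.83567 / 0.3048 = 6.02254 ft/s

6.02 ft/s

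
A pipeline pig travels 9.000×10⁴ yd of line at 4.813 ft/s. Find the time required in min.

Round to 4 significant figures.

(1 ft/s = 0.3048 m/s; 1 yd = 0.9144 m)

935.0 min

9.000×10⁴ yd × 0.9144 = 82296 m
4.813 ft/s × 0.3048 = 1.467 m/s
t = d / v = 82296 m / 1.467 m/s = 56098.2 s
56098.2 s ÷ (60 s/min) = 934.97 min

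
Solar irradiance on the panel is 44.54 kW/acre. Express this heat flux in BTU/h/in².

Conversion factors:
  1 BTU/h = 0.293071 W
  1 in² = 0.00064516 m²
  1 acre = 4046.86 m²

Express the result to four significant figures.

44.54 kW/acre × 1000 W/kW ÷ 4046.86 m²/acre = 11.0061 W/m²
11.0061 W/m² ÷ 0.293071 W/BTU/h × 0.00064516 m²/in² = 0.0242286 BTU/h/in²

0.02423 BTU/h/in²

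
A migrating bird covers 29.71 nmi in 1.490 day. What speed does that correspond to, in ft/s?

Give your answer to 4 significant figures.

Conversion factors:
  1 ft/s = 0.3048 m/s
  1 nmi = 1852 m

29.71 nmi × 1852 → 55022.9 m
1.490 day × 86400 → 128736 s
v = d / t = 55022.9 m / 128736 s = 0.427409 m/s
0.427409 m/s ÷ (0.3048 m/s/ft/s) = 1.40226 ft/s

1.402 ft/s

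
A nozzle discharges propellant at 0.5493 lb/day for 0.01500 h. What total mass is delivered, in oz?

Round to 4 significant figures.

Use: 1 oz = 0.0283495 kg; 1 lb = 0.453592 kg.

0.005493 oz

0.5493 lb/day → 2.88377×10⁻⁶ kg/s
0.01500 h → 54 s
m = ṁ × t = 2.88377×10⁻⁶ × 54 = 1.55724×10⁻⁴ kg
In oz: 1.55724×10⁻⁴ / 0.0283495 = 0.00549301 oz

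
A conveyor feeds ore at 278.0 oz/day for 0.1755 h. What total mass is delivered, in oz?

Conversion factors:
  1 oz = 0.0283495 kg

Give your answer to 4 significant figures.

278.0 oz/day → 9.12171×10⁻⁵ kg/s
0.1755 h → 631.8 s
m = ṁ × t = 9.12171×10⁻⁵ × 631.8 = 0.057631 kg
In oz: 0.057631 / 0.0283495 = 2.03288 oz

2.033 oz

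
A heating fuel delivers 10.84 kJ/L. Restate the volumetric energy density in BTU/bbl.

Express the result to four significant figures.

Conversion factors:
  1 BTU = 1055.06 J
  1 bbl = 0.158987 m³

10.84 kJ/L × 1000 J/kJ ÷ 0.001 m³/L = 1.084×10⁷ J/m³
1.084×10⁷ J/m³ ÷ 1055.06 J/BTU × 0.158987 m³/bbl = 1633.48 BTU/bbl

1633 BTU/bbl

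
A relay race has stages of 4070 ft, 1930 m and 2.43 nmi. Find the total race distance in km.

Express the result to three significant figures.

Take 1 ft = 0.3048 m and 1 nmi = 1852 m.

7.67 km

4070 ft × 0.3048 = 1240.54 m
1930 m (already m)
2.43 nmi × 1852 = 4500.36 m
Sum: 1240.54 + 1930 + 4500.36 = 7670.9 m
In km: 7670.9 / 1000 = 7.6709 km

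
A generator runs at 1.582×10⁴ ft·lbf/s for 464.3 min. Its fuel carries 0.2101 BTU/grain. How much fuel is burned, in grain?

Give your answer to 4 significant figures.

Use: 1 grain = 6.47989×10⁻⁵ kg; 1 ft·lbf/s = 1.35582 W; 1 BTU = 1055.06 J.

1.582×10⁴ ft·lbf/s → 21449.1 W
464.3 min → 27858 s
E = P × t = 21449.1 × 27858 = 5.97529×10⁸ J
0.2101 BTU/grain → 3.42086×10⁶ J/kg
m = E / e_s = 5.97529×10⁸ / 3.42086×10⁶ = 174.672 kg
In grain: 174.672 / 6.47989×10⁻⁵ = 2.6956×10⁶ grain

2.696×10⁶ grain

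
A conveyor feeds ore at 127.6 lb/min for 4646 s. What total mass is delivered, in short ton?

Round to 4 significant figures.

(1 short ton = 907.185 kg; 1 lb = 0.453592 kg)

127.6 lb/min → 0.964639 kg/s
m = ṁ × t = 0.964639 × 4646 = 4481.71 kg
In short ton: 4481.71 / 907.185 = 4.94024 short ton

4.940 short ton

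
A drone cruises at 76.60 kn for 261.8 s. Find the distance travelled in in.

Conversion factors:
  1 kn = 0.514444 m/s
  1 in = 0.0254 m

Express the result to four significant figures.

4.062×10⁵ in

76.60 kn × 0.514444 → 39.4064 m/s
d = v × t = 39.4064 m/s × 261.8 s = 10316.6 m
10316.6 m ÷ (0.0254 m/in) = 406165 in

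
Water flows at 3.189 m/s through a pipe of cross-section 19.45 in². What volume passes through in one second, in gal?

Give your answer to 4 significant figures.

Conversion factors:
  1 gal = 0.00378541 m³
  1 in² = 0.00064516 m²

10.57 gal

19.45 in² × 0.00064516 = 0.0125484 m²
V = v × A × t = 3.189 m/s × 0.0125484 m² × 1 s = 0.0400168 m³
0.0400168 m³ ÷ (0.00378541 m³/gal) = 10.5713 gal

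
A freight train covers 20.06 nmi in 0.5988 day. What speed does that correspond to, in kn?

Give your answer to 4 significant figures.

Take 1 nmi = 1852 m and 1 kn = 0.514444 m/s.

1.396 kn

20.06 nmi × 1852 = 37151.1 m
0.5988 day × 86400 = 51736.3 s
v = d / t = 37151.1 m / 51736.3 s = 0.718086 m/s
0.718086 m/s ÷ (0.514444 m/s/kn) = 1.39585 kn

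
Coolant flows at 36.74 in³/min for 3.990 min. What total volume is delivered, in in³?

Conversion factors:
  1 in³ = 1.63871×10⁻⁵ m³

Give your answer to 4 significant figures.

36.74 in³/min → 1.00344×10⁻⁵ m³/s
3.990 min → 239.4 s
V = Q × t = 1.00344×10⁻⁵ × 239.4 = 0.00240224 m³
In in³: 0.00240224 / 1.63871×10⁻⁵ = 146.593 in³

146.6 in³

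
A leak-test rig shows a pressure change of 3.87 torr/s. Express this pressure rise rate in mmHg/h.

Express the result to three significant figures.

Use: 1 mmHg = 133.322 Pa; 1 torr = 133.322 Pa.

1.39×10⁴ mmHg/h

3.87 torr/s × 133.322 Pa/torr = 515.956 Pa/s
515.956 Pa/s ÷ 133.322 Pa/mmHg × 3600 s/h = 13932 mmHg/h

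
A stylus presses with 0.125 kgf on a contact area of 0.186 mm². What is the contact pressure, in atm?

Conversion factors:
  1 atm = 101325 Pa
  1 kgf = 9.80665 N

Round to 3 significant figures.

0.125 kgf × 9.80665 = 1.22583 N
0.186 mm² × 10⁻⁶ = 1.86×10⁻⁷ m²
P = F / A = 1.22583 N / 1.86×10⁻⁷ m² = 6.59048×10⁶ Pa
6.59048×10⁶ Pa ÷ (101325 Pa/atm) = 65.043 atm

65.0 atm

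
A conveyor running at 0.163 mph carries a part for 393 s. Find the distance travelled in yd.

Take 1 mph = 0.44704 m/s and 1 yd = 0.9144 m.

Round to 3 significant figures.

31.3 yd

0.163 mph × 0.44704 → 0.0728675 m/s
d = v × t = 0.0728675 m/s × 393 s = 28.6369 m
28.6369 m ÷ (0.9144 m/yd) = 31.3177 yd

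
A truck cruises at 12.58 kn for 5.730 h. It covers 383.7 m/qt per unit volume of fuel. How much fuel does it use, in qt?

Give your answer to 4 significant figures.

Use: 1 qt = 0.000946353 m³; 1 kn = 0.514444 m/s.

12.58 kn → 6.47171 m/s
5.730 h → 20628 s
d = v × t = 6.47171 × 20628 = 133498 m
383.7 m/qt → 405451 m/m³
V = d / (distance per unit fuel) = 133498 / 405451 = 0.329258 m³
In qt: 0.329258 / 0.000946353 = 347.923 qt

347.9 qt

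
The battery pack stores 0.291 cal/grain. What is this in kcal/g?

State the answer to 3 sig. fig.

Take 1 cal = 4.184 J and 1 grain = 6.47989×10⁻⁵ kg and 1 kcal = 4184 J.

0.00449 kcal/g

0.291 cal/grain × 4.184 J/cal ÷ 6.47989×10⁻⁵ kg/grain = 18789.6 J/kg
18789.6 J/kg ÷ 4184 J/kcal × 0.001 kg/g = 0.00449082 kcal/g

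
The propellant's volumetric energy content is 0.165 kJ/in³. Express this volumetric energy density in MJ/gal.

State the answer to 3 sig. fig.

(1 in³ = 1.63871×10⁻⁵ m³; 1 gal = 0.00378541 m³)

0.0381 MJ/gal

0.165 kJ/in³ × 1000 J/kJ ÷ 1.63871×10⁻⁵ m³/in³ = 1.00689×10⁷ J/m³
1.00689×10⁷ J/m³ ÷ 1000000 J/MJ × 0.00378541 m³/gal = 0.0381149 MJ/gal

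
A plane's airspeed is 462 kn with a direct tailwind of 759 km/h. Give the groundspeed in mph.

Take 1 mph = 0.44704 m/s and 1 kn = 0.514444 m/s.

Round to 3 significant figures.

462 kn × 0.514444 = 237.673 m/s
759 km/h × (1/3.6) = 210.833 m/s
Combined: 237.673 + 210.833 = 448.506 m/s
In mph: 448.506 / 0.44704 = 1003.28 mph

1000 mph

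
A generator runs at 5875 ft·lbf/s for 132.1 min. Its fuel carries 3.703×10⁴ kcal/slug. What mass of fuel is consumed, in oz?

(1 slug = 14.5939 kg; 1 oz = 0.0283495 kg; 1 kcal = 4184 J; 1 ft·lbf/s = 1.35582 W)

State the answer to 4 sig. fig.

5875 ft·lbf/s → 7965.44 W
132.1 min → 7926 s
E = P × t = 7965.44 × 7926 = 6.31341×10⁷ J
3.703×10⁴ kcal/slug → 1.06163×10⁷ J/kg
m = E / e_s = 6.31341×10⁷ / 1.06163×10⁷ = 5.9469 kg
In oz: 5.9469 / 0.0283495 = 209.771 oz

209.8 oz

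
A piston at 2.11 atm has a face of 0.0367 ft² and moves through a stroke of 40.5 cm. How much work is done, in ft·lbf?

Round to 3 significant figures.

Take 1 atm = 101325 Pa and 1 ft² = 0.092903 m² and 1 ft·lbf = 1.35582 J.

218 ft·lbf

2.11 atm → 213796 Pa
0.0367 ft² → 0.00340954 m²
F = P × A = 213796 × 0.00340954 = 728.946 N
40.5 cm → 0.405 m
W = F × d = 728.946 × 0.405 = 295.223 J
In ft·lbf: 295.223 / 1.35582 = 217.745 ft·lbf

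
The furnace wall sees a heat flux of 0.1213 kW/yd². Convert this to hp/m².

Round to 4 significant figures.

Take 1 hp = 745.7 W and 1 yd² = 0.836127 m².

0.1945 hp/m²

0.1213 kW/yd² × 1000 W/kW ÷ 0.836127 m²/yd² = 145.074 W/m²
145.074 W/m² ÷ 745.7 W/hp = 0.194547 hp/m²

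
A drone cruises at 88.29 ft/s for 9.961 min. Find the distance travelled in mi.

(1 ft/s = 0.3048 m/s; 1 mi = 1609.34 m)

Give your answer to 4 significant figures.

88.29 ft/s × 0.3048 → 26.9108 m/s
9.961 min × 60 → 597.66 s
d = v × t = 26.9108 m/s × 597.66 s = 16083.5 m
16083.5 m ÷ (1609.34 m/mi) = 9.99385 mi

9.994 mi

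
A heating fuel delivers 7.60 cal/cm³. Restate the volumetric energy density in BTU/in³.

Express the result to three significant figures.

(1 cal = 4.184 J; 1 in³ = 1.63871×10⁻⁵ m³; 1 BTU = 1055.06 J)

0.494 BTU/in³

7.60 cal/cm³ × 4.184 J/cal ÷ 10⁻⁶ m³/cm³ = 3.17984×10⁷ J/m³
3.17984×10⁷ J/m³ ÷ 1055.06 J/BTU × 1.63871×10⁻⁵ m³/in³ = 0.49389 BTU/in³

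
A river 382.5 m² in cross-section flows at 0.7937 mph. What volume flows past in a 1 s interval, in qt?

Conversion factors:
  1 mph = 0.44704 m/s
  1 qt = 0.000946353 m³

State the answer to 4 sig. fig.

0.7937 mph × 0.44704 → 0.354816 m/s
V = v × A × t = 0.354816 m/s × 382.5 m² × 1 s = 135.717 m³
135.717 m³ ÷ (0.000946353 m³/qt) = 143411 qt

1.434×10⁵ qt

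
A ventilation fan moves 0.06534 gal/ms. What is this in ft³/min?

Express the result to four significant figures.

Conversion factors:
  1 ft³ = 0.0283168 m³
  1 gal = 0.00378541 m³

0.06534 gal/ms × 0.00378541 m³/gal ÷ 0.001 s/ms = 0.247339 m³/s
0.247339 m³/s ÷ 0.0283168 m³/ft³ × 60 s/min = 524.083 ft³/min

524.1 ft³/min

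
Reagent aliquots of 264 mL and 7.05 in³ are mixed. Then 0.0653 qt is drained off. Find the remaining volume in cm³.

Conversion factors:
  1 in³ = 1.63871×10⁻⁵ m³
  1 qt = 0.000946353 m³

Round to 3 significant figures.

318 cm³

264 mL × 10⁻⁶ = 2.64×10⁻⁴ m³
7.05 in³ × 1.63871×10⁻⁵ = 1.15529×10⁻⁴ m³
0.0653 qt × 0.000946353 = 6.17969×10⁻⁵ m³
Result: 2.64×10⁻⁴ + 1.15529×10⁻⁴ − 6.17969×10⁻⁵ = 3.17732×10⁻⁴ m³
In cm³: 3.17732×10⁻⁴ / 10⁻⁶ = 317.732 cm³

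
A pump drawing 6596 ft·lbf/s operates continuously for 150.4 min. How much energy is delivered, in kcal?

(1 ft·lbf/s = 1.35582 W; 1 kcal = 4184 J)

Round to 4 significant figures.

1.929×10⁴ kcal

6596 ft·lbf/s × 1.35582 → 8942.99 W
150.4 min × 60 → 9024 s
E = P × t = 8942.99 W × 9024 s = 8.07015×10⁷ J
8.07015×10⁷ J ÷ (4184 J/kcal) = 19288.1 kcal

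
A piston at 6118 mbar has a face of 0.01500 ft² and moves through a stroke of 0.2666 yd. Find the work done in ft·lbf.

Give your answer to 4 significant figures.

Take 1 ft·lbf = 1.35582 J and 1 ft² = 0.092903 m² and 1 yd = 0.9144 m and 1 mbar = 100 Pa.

6118 mbar → 611800 Pa
0.01500 ft² → 0.00139354 m²
F = P × A = 611800 × 0.00139354 = 852.568 N
0.2666 yd → 0.243779 m
W = F × d = 852.568 × 0.243779 = 207.838 J
In ft·lbf: 207.838 / 1.35582 = 153.293 ft·lbf

153.3 ft·lbf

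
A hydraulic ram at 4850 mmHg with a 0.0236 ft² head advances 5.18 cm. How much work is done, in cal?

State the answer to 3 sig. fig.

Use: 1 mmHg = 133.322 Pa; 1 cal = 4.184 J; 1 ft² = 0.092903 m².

4850 mmHg → 646612 Pa
0.0236 ft² → 0.00219251 m²
F = P × A = 646612 × 0.00219251 = 1417.7 N
5.18 cm → 0.0518 m
W = F × d = 1417.7 × 0.0518 = 73.4369 J
In cal: 73.4369 / 4.184 = 17.5518 cal

17.6 cal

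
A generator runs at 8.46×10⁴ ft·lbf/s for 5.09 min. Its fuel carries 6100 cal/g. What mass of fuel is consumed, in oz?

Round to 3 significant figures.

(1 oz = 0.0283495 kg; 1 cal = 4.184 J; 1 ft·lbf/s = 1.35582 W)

8.46×10⁴ ft·lbf/s → 114702 W
5.09 min → 305.4 s
E = P × t = 114702 × 305.4 = 3.503×10⁷ J
6100 cal/g → 2.55224×10⁷ J/kg
m = E / e_s = 3.503×10⁷ / 2.55224×10⁷ = 1.37252 kg
In oz: 1.37252 / 0.0283495 = 48.4143 oz

48.4 oz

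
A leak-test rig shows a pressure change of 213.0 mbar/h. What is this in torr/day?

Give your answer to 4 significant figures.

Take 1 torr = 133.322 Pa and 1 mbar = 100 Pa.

213.0 mbar/h × 100 Pa/mbar ÷ 3600 s/h = 5.91667 Pa/s
5.91667 Pa/s ÷ 133.322 Pa/torr × 86400 s/day = 3834.33 torr/day

3834 torr/day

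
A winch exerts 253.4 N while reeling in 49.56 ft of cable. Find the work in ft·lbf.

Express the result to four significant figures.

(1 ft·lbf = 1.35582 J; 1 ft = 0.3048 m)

2823 ft·lbf

49.56 ft × 0.3048 → 15.1059 m
W = F × d = 253.4 N × 15.1059 m = 3827.84 J
3827.84 J ÷ (1.35582 J/ft·lbf) = 2823.27 ft·lbf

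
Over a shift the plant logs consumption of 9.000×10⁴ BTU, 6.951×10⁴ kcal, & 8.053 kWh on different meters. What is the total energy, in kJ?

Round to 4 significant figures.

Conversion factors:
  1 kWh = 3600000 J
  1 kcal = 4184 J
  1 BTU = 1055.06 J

4.148×10⁵ kJ

9.000×10⁴ BTU × 1055.06 = 9.49554×10⁷ J
6.951×10⁴ kcal × 4184 = 2.9083×10⁸ J
8.053 kWh × 3600000 = 2.89908×10⁷ J
Total: 9.49554×10⁷ + 2.9083×10⁸ + 2.89908×10⁷ = 4.14776×10⁸ J
In kJ: 4.14776×10⁸ / 1000 = 414776 kJ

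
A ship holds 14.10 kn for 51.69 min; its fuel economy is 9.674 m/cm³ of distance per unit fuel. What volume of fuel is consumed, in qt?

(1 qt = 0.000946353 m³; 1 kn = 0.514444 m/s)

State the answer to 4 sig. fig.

2.457 qt

14.10 kn → 7.25366 m/s
51.69 min → 3101.4 s
d = v × t = 7.25366 × 3101.4 = 22496.5 m
9.674 m/cm³ → 9.674×10⁶ m/m³
V = d / (distance per unit fuel) = 22496.5 / 9.674×10⁶ = 0.00232546 m³
In qt: 0.00232546 / 0.000946353 = 2.45729 qt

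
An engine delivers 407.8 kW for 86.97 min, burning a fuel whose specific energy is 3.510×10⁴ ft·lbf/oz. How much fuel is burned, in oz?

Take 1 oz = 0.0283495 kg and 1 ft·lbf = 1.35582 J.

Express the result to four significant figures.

407.8 kW → 407800 W
86.97 min → 5218.2 s
E = P × t = 407800 × 5218.2 = 2.12798×10⁹ J
3.510×10⁴ ft·lbf/oz → 1.67866×10⁶ J/kg
m = E / e_s = 2.12798×10⁹ / 1.67866×10⁶ = 1267.67 kg
In oz: 1267.67 / 0.0283495 = 44715.8 oz

4.472×10⁴ oz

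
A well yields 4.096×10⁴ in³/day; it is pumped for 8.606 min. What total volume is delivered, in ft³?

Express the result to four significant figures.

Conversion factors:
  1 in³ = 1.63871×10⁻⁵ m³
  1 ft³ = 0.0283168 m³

4.096×10⁴ in³/day → 7.7687×10⁻⁶ m³/s
8.606 min → 516.36 s
V = Q × t = 7.7687×10⁻⁶ × 516.36 = 0.00401145 m³
In ft³: 0.00401145 / 0.0283168 = 0.141663 ft³

0.1417 ft³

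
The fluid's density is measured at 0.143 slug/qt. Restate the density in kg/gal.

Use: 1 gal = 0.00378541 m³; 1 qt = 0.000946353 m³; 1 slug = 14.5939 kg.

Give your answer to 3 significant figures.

0.143 slug/qt × 14.5939 kg/slug ÷ 0.000946353 m³/qt = 2205.23 kg/m³
2205.23 kg/m³ × 0.00378541 m³/gal = 8.3477 kg/gal

8.35 kg/gal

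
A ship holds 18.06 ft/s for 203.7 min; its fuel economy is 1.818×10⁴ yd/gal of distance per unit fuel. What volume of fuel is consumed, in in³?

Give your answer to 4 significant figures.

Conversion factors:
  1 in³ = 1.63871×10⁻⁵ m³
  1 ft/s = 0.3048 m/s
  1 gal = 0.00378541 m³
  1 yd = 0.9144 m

18.06 ft/s → 5.50469 m/s
203.7 min → 12222 s
d = v × t = 5.50469 × 12222 = 67278.3 m
1.818×10⁴ yd/gal → 4.39154×10⁶ m/m³
V = d / (distance per unit fuel) = 67278.3 / 4.39154×10⁶ = 0.01532 m³
In in³: 0.01532 / 1.63871×10⁻⁵ = 934.882 in³

934.9 in³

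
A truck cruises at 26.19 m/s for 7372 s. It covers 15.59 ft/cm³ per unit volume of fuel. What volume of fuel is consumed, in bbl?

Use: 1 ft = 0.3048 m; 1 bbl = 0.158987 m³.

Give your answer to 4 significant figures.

d = v × t = 26.19 × 7372 = 193073 m
15.59 ft/cm³ → 4.75183×10⁶ m/m³
V = d / (distance per unit fuel) = 193073 / 4.75183×10⁶ = 0.0406313 m³
In bbl: 0.0406313 / 0.158987 = 0.255564 bbl

0.2556 bbl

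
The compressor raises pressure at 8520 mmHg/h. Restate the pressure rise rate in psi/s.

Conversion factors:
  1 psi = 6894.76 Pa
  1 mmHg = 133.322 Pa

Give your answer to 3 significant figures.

8520 mmHg/h × 133.322 Pa/mmHg ÷ 3600 s/h = 315.529 Pa/s
315.529 Pa/s ÷ 6894.76 Pa/psi = 0.0457636 psi/s

0.0458 psi/s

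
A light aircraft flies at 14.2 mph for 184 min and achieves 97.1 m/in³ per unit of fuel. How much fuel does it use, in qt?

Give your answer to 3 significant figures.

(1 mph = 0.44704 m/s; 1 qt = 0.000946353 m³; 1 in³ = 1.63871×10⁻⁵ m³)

12.5 qt

14.2 mph → 6.34797 m/s
184 min → 11040 s
d = v × t = 6.34797 × 11040 = 70081.6 m
97.1 m/in³ → 5.92539×10⁶ m/m³
V = d / (distance per unit fuel) = 70081.6 / 5.92539×10⁶ = 0.0118273 m³
In qt: 0.0118273 / 0.000946353 = 12.4978 qt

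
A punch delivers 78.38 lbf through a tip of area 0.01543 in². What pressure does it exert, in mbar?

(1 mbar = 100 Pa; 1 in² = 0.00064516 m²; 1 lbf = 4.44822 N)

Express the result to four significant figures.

3.502×10⁵ mbar

78.38 lbf × 4.44822 → 348.651 N
0.01543 in² × 0.00064516 → 9.95482×10⁻⁶ m²
P = F / A = 348.651 N / 9.95482×10⁻⁶ m² = 3.50233×10⁷ Pa
3.50233×10⁷ Pa ÷ (100 Pa/mbar) = 350233 mbar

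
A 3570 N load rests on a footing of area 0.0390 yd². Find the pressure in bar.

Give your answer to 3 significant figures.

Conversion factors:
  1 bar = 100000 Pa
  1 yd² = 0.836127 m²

1.09 bar

0.0390 yd² × 0.836127 = 0.032609 m²
P = F / A = 3570 N / 0.032609 m² = 109479 Pa
109479 Pa ÷ (100000 Pa/bar) = 1.09479 bar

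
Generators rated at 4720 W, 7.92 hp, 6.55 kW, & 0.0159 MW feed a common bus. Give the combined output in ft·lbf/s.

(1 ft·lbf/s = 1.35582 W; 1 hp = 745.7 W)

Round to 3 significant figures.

4720 W (already W)
7.92 hp × 745.7 → 5905.94 W
6.55 kW × 1000 → 6550 W
0.0159 MW × 1000000 → 15900 W
Combined: 4720 + 5905.94 + 6550 + 15900 = 33075.9 W
In ft·lbf/s: 33075.9 / 1.35582 = 24395.5 ft·lbf/s

2.44×10⁴ ft·lbf/s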